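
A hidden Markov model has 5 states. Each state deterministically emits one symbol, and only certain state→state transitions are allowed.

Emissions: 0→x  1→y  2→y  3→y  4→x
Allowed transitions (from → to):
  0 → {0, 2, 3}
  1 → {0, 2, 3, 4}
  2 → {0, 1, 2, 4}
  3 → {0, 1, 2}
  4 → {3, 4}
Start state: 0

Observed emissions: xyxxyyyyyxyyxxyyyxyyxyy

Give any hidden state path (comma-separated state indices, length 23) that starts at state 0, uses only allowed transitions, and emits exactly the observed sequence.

  0: obs=x cand={0,4} pick 0 [start]
  1: obs=y cand={1,2,3} pick 3 [0->3 ok]
  2: obs=x cand={0,4} pick 0 [3->0 ok]
  3: obs=x cand={0,4} pick 0 [0->0 ok]
  4: obs=y cand={1,2,3} pick 2 [0->2 ok]
  5: obs=y cand={1,2,3} pick 2 [2->2 ok]
  6: obs=y cand={1,2,3} pick 2 [2->2 ok]
  7: obs=y cand={1,2,3} pick 1 [2->1 ok]
  8: obs=y cand={1,2,3} pick 3 [1->3 ok]
  9: obs=x cand={0,4} pick 0 [3->0 ok]
  10: obs=y cand={1,2,3} pick 3 [0->3 ok]
  11: obs=y cand={1,2,3} pick 1 [3->1 ok]
  12: obs=x cand={0,4} pick 4 [1->4 ok]
  13: obs=x cand={0,4} pick 4 [4->4 ok]
  14: obs=y cand={1,2,3} pick 3 [4->3 ok]
  15: obs=y cand={1,2,3} pick 2 [3->2 ok]
  16: obs=y cand={1,2,3} pick 1 [2->1 ok]
  17: obs=x cand={0,4} pick 0 [1->0 ok]
  18: obs=y cand={1,2,3} pick 3 [0->3 ok]
  19: obs=y cand={1,2,3} pick 1 [3->1 ok]
  20: obs=x cand={0,4} pick 0 [1->0 ok]
  21: obs=y cand={1,2,3} pick 3 [0->3 ok]
  22: obs=y cand={1,2,3} pick 1 [3->1 ok]

0,3,0,0,2,2,2,1,3,0,3,1,4,4,3,2,1,0,3,1,0,3,1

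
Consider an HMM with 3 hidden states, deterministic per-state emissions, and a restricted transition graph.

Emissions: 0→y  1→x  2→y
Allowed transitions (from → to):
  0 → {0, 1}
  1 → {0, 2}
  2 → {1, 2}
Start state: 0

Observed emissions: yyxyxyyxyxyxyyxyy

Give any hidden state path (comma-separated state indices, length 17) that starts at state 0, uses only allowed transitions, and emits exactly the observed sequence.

  [0] y  {0,2}  => 0  start
  [1] y  {0,2}  => 0  0->0 ok
  [2] x  {1}  => 1  0->1 ok
  [3] y  {0,2}  => 0  1->0 ok
  [4] x  {1}  => 1  0->1 ok
  [5] y  {0,2}  => 0  1->0 ok
  [6] y  {0,2}  => 0  0->0 ok
  [7] x  {1}  => 1  0->1 ok
  [8] y  {0,2}  => 0  1->0 ok
  [9] x  {1}  => 1  0->1 ok
  [10] y  {0,2}  => 2  1->2 ok
  [11] x  {1}  => 1  2->1 ok
  [12] y  {0,2}  => 0  1->0 ok
  [13] y  {0,2}  => 0  0->0 ok
  [14] x  {1}  => 1  0->1 ok
  [15] y  {0,2}  => 2  1->2 ok
  [16] y  {0,2}  => 2  2->2 ok

0,0,1,0,1,0,0,1,0,1,2,1,0,0,1,2,2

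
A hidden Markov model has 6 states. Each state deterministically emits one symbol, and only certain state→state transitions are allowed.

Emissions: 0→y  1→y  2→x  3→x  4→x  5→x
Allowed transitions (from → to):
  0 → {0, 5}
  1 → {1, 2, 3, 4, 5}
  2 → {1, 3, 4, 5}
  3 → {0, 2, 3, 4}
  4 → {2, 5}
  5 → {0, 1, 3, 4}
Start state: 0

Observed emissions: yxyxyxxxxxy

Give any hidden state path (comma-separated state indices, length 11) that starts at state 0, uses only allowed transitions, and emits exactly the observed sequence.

  [0] y  {0,1}  => 0  start
  [1] x  {2,3,4,5}  => 5  0->5 ok
  [2] y  {0,1}  => 0  5->0 ok
  [3] x  {2,3,4,5}  => 5  0->5 ok
  [4] y  {0,1}  => 1  5->1 ok
  [5] x  {2,3,4,5}  => 4  1->4 ok
  [6] x  {2,3,4,5}  => 5  4->5 ok
  [7] x  {2,3,4,5}  => 3  5->3 ok
  [8] x  {2,3,4,5}  => 3  3->3 ok
  [9] x  {2,3,4,5}  => 2  3->2 ok
  [10] y  {0,1}  => 1  2->1 ok

0,5,0,5,1,4,5,3,3,2,1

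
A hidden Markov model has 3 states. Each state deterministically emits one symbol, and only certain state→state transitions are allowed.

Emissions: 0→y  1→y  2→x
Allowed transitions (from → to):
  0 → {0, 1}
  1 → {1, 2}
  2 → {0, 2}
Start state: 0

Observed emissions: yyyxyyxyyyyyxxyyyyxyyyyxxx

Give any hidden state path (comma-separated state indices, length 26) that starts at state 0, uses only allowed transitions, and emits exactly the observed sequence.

0,0,1,2,0,1,2,0,0,0,0,1,2,2,0,0,0,1,2,0,0,1,1,2,2,2

  [0] y  {0,1}  => 0  start
  [1] y  {0,1}  => 0  0->0 ok
  [2] y  {0,1}  => 1  0->1 ok
  [3] x  {2}  => 2  1->2 ok
  [4] y  {0,1}  => 0  2->0 ok
  [5] y  {0,1}  => 1  0->1 ok
  [6] x  {2}  => 2  1->2 ok
  [7] y  {0,1}  => 0  2->0 ok
  [8] y  {0,1}  => 0  0->0 ok
  [9] y  {0,1}  => 0  0->0 ok
  [10] y  {0,1}  => 0  0->0 ok
  [11] y  {0,1}  => 1  0->1 ok
  [12] x  {2}  => 2  1->2 ok
  [13] x  {2}  => 2  2->2 ok
  [14] y  {0,1}  => 0  2->0 ok
  [15] y  {0,1}  => 0  0->0 ok
  [16] y  {0,1}  => 0  0->0 ok
  [17] y  {0,1}  => 1  0->1 ok
  [18] x  {2}  => 2  1->2 ok
  [19] y  {0,1}  => 0  2->0 ok
  [20] y  {0,1}  => 0  0->0 ok
  [21] y  {0,1}  => 1  0->1 ok
  [22] y  {0,1}  => 1  1->1 ok
  [23] x  {2}  => 2  1->2 ok
  [24] x  {2}  => 2  2->2 ok
  [25] x  {2}  => 2  2->2 ok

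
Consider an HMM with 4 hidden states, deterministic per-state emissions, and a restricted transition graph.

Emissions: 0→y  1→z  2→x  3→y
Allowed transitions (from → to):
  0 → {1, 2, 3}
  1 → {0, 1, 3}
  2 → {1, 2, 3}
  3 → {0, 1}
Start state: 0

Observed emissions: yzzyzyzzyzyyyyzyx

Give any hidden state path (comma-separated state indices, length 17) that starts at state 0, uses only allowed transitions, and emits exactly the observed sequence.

0,1,1,0,1,0,1,1,3,1,0,3,0,3,1,0,2

  t0 'y' -> {0,3}, take 0 (start)
  t1 'z' -> {1}, take 1 (0->1 ok)
  t2 'z' -> {1}, take 1 (1->1 ok)
  t3 'y' -> {0,3}, take 0 (1->0 ok)
  t4 'z' -> {1}, take 1 (0->1 ok)
  t5 'y' -> {0,3}, take 0 (1->0 ok)
  t6 'z' -> {1}, take 1 (0->1 ok)
  t7 'z' -> {1}, take 1 (1->1 ok)
  t8 'y' -> {0,3}, take 3 (1->3 ok)
  t9 'z' -> {1}, take 1 (3->1 ok)
  t10 'y' -> {0,3}, take 0 (1->0 ok)
  t11 'y' -> {0,3}, take 3 (0->3 ok)
  t12 'y' -> {0,3}, take 0 (3->0 ok)
  t13 'y' -> {0,3}, take 3 (0->3 ok)
  t14 'z' -> {1}, take 1 (3->1 ok)
  t15 'y' -> {0,3}, take 0 (1->0 ok)
  t16 'x' -> {2}, take 2 (0->2 ok)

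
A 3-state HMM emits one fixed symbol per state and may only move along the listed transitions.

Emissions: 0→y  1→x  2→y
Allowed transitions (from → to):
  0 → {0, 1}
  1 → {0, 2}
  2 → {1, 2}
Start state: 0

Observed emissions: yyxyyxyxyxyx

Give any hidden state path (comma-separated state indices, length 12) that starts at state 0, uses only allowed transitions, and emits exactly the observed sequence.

  0: obs=y cand={0,2} pick 0 [start]
  1: obs=y cand={0,2} pick 0 [0->0 ok]
  2: obs=x cand={1} pick 1 [0->1 ok]
  3: obs=y cand={0,2} pick 0 [1->0 ok]
  4: obs=y cand={0,2} pick 0 [0->0 ok]
  5: obs=x cand={1} pick 1 [0->1 ok]
  6: obs=y cand={0,2} pick 0 [1->0 ok]
  7: obs=x cand={1} pick 1 [0->1 ok]
  8: obs=y cand={0,2} pick 0 [1->0 ok]
  9: obs=x cand={1} pick 1 [0->1 ok]
  10: obs=y cand={0,2} pick 2 [1->2 ok]
  11: obs=x cand={1} pick 1 [2->1 ok]

0,0,1,0,0,1,0,1,0,1,2,1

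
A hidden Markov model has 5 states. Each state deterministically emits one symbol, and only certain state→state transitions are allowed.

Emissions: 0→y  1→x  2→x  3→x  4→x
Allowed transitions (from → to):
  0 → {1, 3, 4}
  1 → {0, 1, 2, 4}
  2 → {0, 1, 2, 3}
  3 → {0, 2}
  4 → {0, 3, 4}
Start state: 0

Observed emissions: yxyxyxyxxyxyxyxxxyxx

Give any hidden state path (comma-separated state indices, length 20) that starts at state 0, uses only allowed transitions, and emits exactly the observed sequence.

  pos 0: y in {0}, choose 0; start
  pos 1: x in {1,2,3,4}, choose 4; 0->4 ok
  pos 2: y in {0}, choose 0; 4->0 ok
  pos 3: x in {1,2,3,4}, choose 4; 0->4 ok
  pos 4: y in {0}, choose 0; 4->0 ok
  pos 5: x in {1,2,3,4}, choose 3; 0->3 ok
  pos 6: y in {0}, choose 0; 3->0 ok
  pos 7: x in {1,2,3,4}, choose 1; 0->1 ok
  pos 8: x in {1,2,3,4}, choose 4; 1->4 ok
  pos 9: y in {0}, choose 0; 4->0 ok
  pos 10: x in {1,2,3,4}, choose 3; 0->3 ok
  pos 11: y in {0}, choose 0; 3->0 ok
  pos 12: x in {1,2,3,4}, choose 1; 0->1 ok
  pos 13: y in {0}, choose 0; 1->0 ok
  pos 14: x in {1,2,3,4}, choose 3; 0->3 ok
  pos 15: x in {1,2,3,4}, choose 2; 3->2 ok
  pos 16: x in {1,2,3,4}, choose 3; 2->3 ok
  pos 17: y in {0}, choose 0; 3->0 ok
  pos 18: x in {1,2,3,4}, choose 3; 0->3 ok
  pos 19: x in {1,2,3,4}, choose 2; 3->2 ok

0,4,0,4,0,3,0,1,4,0,3,0,1,0,3,2,3,0,3,2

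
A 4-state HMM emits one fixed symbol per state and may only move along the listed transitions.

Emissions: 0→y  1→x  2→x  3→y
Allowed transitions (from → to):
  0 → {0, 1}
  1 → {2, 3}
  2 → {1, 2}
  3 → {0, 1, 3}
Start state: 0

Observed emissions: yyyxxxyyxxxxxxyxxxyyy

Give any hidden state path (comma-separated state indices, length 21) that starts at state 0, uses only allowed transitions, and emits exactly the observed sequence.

  t0 'y' -> {0,3}, take 0 (start)
  t1 'y' -> {0,3}, take 0 (0->0 ok)
  t2 'y' -> {0,3}, take 0 (0->0 ok)
  t3 'x' -> {1,2}, take 1 (0->1 ok)
  t4 'x' -> {1,2}, take 2 (1->2 ok)
  t5 'x' -> {1,2}, take 1 (2->1 ok)
  t6 'y' -> {0,3}, take 3 (1->3 ok)
  t7 'y' -> {0,3}, take 0 (3->0 ok)
  t8 'x' -> {1,2}, take 1 (0->1 ok)
  t9 'x' -> {1,2}, take 2 (1->2 ok)
  t10 'x' -> {1,2}, take 2 (2->2 ok)
  t11 'x' -> {1,2}, take 1 (2->1 ok)
  t12 'x' -> {1,2}, take 2 (1->2 ok)
  t13 'x' -> {1,2}, take 1 (2->1 ok)
  t14 'y' -> {0,3}, take 3 (1->3 ok)
  t15 'x' -> {1,2}, take 1 (3->1 ok)
  t16 'x' -> {1,2}, take 2 (1->2 ok)
  t17 'x' -> {1,2}, take 1 (2->1 ok)
  t18 'y' -> {0,3}, take 3 (1->3 ok)
  t19 'y' -> {0,3}, take 3 (3->3 ok)
  t20 'y' -> {0,3}, take 3 (3->3 ok)

0,0,0,1,2,1,3,0,1,2,2,1,2,1,3,1,2,1,3,3,3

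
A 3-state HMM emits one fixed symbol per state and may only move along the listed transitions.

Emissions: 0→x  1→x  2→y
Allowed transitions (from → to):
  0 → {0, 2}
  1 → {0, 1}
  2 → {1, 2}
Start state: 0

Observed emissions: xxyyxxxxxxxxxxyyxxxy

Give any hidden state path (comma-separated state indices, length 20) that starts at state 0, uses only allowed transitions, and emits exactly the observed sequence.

  0: obs=x cand={0,1} pick 0 [start]
  1: obs=x cand={0,1} pick 0 [0->0 ok]
  2: obs=y cand={2} pick 2 [0->2 ok]
  3: obs=y cand={2} pick 2 [2->2 ok]
  4: obs=x cand={0,1} pick 1 [2->1 ok]
  5: obs=x cand={0,1} pick 1 [1->1 ok]
  6: obs=x cand={0,1} pick 1 [1->1 ok]
  7: obs=x cand={0,1} pick 1 [1->1 ok]
  8: obs=x cand={0,1} pick 1 [1->1 ok]
  9: obs=x cand={0,1} pick 1 [1->1 ok]
  10: obs=x cand={0,1} pick 1 [1->1 ok]
  11: obs=x cand={0,1} pick 0 [1->0 ok]
  12: obs=x cand={0,1} pick 0 [0->0 ok]
  13: obs=x cand={0,1} pick 0 [0->0 ok]
  14: obs=y cand={2} pick 2 [0->2 ok]
  15: obs=y cand={2} pick 2 [2->2 ok]
  16: obs=x cand={0,1} pick 1 [2->1 ok]
  17: obs=x cand={0,1} pick 0 [1->0 ok]
  18: obs=x cand={0,1} pick 0 [0->0 ok]
  19: obs=y cand={2} pick 2 [0->2 ok]

0,0,2,2,1,1,1,1,1,1,1,0,0,0,2,2,1,0,0,2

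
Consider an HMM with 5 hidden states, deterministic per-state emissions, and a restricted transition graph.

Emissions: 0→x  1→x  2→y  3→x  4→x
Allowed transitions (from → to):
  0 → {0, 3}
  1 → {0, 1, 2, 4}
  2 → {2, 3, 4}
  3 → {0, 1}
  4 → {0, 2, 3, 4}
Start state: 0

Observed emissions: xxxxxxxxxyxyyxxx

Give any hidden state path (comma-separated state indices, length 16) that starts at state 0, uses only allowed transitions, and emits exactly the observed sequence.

  pos 0: x in {0,1,3,4}, choose 0; start
  pos 1: x in {0,1,3,4}, choose 0; 0->0 ok
  pos 2: x in {0,1,3,4}, choose 3; 0->3 ok
  pos 3: x in {0,1,3,4}, choose 0; 3->0 ok
  pos 4: x in {0,1,3,4}, choose 0; 0->0 ok
  pos 5: x in {0,1,3,4}, choose 0; 0->0 ok
  pos 6: x in {0,1,3,4}, choose 0; 0->0 ok
  pos 7: x in {0,1,3,4}, choose 3; 0->3 ok
  pos 8: x in {0,1,3,4}, choose 1; 3->1 ok
  pos 9: y in {2}, choose 2; 1->2 ok
  pos 10: x in {0,1,3,4}, choose 4; 2->4 ok
  pos 11: y in {2}, choose 2; 4->2 ok
  pos 12: y in {2}, choose 2; 2->2 ok
  pos 13: x in {0,1,3,4}, choose 3; 2->3 ok
  pos 14: x in {0,1,3,4}, choose 0; 3->0 ok
  pos 15: x in {0,1,3,4}, choose 3; 0->3 ok

0,0,3,0,0,0,0,3,1,2,4,2,2,3,0,3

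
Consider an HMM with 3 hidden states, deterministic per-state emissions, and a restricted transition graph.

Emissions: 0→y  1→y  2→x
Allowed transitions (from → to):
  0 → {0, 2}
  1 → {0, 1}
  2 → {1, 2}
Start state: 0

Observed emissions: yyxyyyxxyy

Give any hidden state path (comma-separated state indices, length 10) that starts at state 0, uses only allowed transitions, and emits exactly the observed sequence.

0,0,2,1,1,0,2,2,1,1

  pos 0: y in {0,1}, choose 0; start
  pos 1: y in {0,1}, choose 0; 0->0 ok
  pos 2: x in {2}, choose 2; 0->2 ok
  pos 3: y in {0,1}, choose 1; 2->1 ok
  pos 4: y in {0,1}, choose 1; 1->1 ok
  pos 5: y in {0,1}, choose 0; 1->0 ok
  pos 6: x in {2}, choose 2; 0->2 ok
  pos 7: x in {2}, choose 2; 2->2 ok
  pos 8: y in {0,1}, choose 1; 2->1 ok
  pos 9: y in {0,1}, choose 1; 1->1 ok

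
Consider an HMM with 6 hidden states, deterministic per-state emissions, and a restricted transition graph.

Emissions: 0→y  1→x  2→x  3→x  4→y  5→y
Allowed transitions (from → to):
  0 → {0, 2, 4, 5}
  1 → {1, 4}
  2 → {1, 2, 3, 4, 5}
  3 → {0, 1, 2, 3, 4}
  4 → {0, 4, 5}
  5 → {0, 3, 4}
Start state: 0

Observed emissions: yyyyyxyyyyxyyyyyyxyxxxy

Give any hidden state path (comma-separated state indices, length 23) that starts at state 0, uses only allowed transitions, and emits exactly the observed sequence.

0,5,0,4,0,2,5,4,5,0,2,4,0,4,0,4,5,3,0,2,2,2,5

  t0 'y' -> {0,4,5}, take 0 (start)
  t1 'y' -> {0,4,5}, take 5 (0->5 ok)
  t2 'y' -> {0,4,5}, take 0 (5->0 ok)
  t3 'y' -> {0,4,5}, take 4 (0->4 ok)
  t4 'y' -> {0,4,5}, take 0 (4->0 ok)
  t5 'x' -> {1,2,3}, take 2 (0->2 ok)
  t6 'y' -> {0,4,5}, take 5 (2->5 ok)
  t7 'y' -> {0,4,5}, take 4 (5->4 ok)
  t8 'y' -> {0,4,5}, take 5 (4->5 ok)
  t9 'y' -> {0,4,5}, take 0 (5->0 ok)
  t10 'x' -> {1,2,3}, take 2 (0->2 ok)
  t11 'y' -> {0,4,5}, take 4 (2->4 ok)
  t12 'y' -> {0,4,5}, take 0 (4->0 ok)
  t13 'y' -> {0,4,5}, take 4 (0->4 ok)
  t14 'y' -> {0,4,5}, take 0 (4->0 ok)
  t15 'y' -> {0,4,5}, take 4 (0->4 ok)
  t16 'y' -> {0,4,5}, take 5 (4->5 ok)
  t17 'x' -> {1,2,3}, take 3 (5->3 ok)
  t18 'y' -> {0,4,5}, take 0 (3->0 ok)
  t19 'x' -> {1,2,3}, take 2 (0->2 ok)
  t20 'x' -> {1,2,3}, take 2 (2->2 ok)
  t21 'x' -> {1,2,3}, take 2 (2->2 ok)
  t22 'y' -> {0,4,5}, take 5 (2->5 ok)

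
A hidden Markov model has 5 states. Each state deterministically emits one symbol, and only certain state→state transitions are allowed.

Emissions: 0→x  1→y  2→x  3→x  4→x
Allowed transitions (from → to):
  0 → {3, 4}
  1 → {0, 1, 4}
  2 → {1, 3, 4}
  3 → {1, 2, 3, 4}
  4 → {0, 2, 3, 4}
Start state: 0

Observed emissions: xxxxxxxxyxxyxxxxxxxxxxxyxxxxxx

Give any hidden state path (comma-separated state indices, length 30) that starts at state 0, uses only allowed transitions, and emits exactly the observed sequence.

  0: obs=x cand={0,2,3,4} pick 0 [start]
  1: obs=x cand={0,2,3,4} pick 4 [0->4 ok]
  2: obs=x cand={0,2,3,4} pick 3 [4->3 ok]
  3: obs=x cand={0,2,3,4} pick 4 [3->4 ok]
  4: obs=x cand={0,2,3,4} pick 2 [4->2 ok]
  5: obs=x cand={0,2,3,4} pick 4 [2->4 ok]
  6: obs=x cand={0,2,3,4} pick 3 [4->3 ok]
  7: obs=x cand={0,2,3,4} pick 3 [3->3 ok]
  8: obs=y cand={1} pick 1 [3->1 ok]
  9: obs=x cand={0,2,3,4} pick 4 [1->4 ok]
  10: obs=x cand={0,2,3,4} pick 3 [4->3 ok]
  11: obs=y cand={1} pick 1 [3->1 ok]
  12: obs=x cand={0,2,3,4} pick 4 [1->4 ok]
  13: obs=x cand={0,2,3,4} pick 0 [4->0 ok]
  14: obs=x cand={0,2,3,4} pick 3 [0->3 ok]
  15: obs=x cand={0,2,3,4} pick 2 [3->2 ok]
  16: obs=x cand={0,2,3,4} pick 4 [2->4 ok]
  17: obs=x cand={0,2,3,4} pick 0 [4->0 ok]
  18: obs=x cand={0,2,3,4} pick 4 [0->4 ok]
  19: obs=x cand={0,2,3,4} pick 3 [4->3 ok]
  20: obs=x cand={0,2,3,4} pick 3 [3->3 ok]
  21: obs=x cand={0,2,3,4} pick 3 [3->3 ok]
  22: obs=x cand={0,2,3,4} pick 3 [3->3 ok]
  23: obs=y cand={1} pick 1 [3->1 ok]
  24: obs=x cand={0,2,3,4} pick 4 [1->4 ok]
  25: obs=x cand={0,2,3,4} pick 3 [4->3 ok]
  26: obs=x cand={0,2,3,4} pick 2 [3->2 ok]
  27: obs=x cand={0,2,3,4} pick 3 [2->3 ok]
  28: obs=x cand={0,2,3,4} pick 4 [3->4 ok]
  29: obs=x cand={0,2,3,4} pick 2 [4->2 ok]

0,4,3,4,2,4,3,3,1,4,3,1,4,0,3,2,4,0,4,3,3,3,3,1,4,3,2,3,4,2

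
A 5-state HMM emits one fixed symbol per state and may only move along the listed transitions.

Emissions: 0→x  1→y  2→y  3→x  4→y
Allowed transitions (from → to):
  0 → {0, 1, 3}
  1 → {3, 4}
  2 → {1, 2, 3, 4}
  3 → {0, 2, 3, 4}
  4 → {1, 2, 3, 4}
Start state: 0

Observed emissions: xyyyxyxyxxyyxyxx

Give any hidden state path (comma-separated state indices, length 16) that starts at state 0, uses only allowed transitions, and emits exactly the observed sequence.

  0: obs=x cand={0,3} pick 0 [start]
  1: obs=y cand={1,2,4} pick 1 [0->1 ok]
  2: obs=y cand={1,2,4} pick 4 [1->4 ok]
  3: obs=y cand={1,2,4} pick 1 [4->1 ok]
  4: obs=x cand={0,3} pick 3 [1->3 ok]
  5: obs=y cand={1,2,4} pick 2 [3->2 ok]
  6: obs=x cand={0,3} pick 3 [2->3 ok]
  7: obs=y cand={1,2,4} pick 2 [3->2 ok]
  8: obs=x cand={0,3} pick 3 [2->3 ok]
  9: obs=x cand={0,3} pick 3 [3->3 ok]
  10: obs=y cand={1,2,4} pick 4 [3->4 ok]
  11: obs=y cand={1,2,4} pick 2 [4->2 ok]
  12: obs=x cand={0,3} pick 3 [2->3 ok]
  13: obs=y cand={1,2,4} pick 2 [3->2 ok]
  14: obs=x cand={0,3} pick 3 [2->3 ok]
  15: obs=x cand={0,3} pick 0 [3->0 ok]

0,1,4,1,3,2,3,2,3,3,4,2,3,2,3,0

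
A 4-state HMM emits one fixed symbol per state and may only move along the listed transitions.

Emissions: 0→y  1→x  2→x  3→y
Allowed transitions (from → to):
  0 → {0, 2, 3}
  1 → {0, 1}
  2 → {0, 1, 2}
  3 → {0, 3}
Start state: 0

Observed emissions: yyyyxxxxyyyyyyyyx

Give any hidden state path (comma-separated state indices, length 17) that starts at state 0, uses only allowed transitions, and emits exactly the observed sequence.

0,3,3,0,2,1,1,1,0,3,3,3,3,3,0,0,2

  [0] y  {0,3}  => 0  start
  [1] y  {0,3}  => 3  0->3 ok
  [2] y  {0,3}  => 3  3->3 ok
  [3] y  {0,3}  => 0  3->0 ok
  [4] x  {1,2}  => 2  0->2 ok
  [5] x  {1,2}  => 1  2->1 ok
  [6] x  {1,2}  => 1  1->1 ok
  [7] x  {1,2}  => 1  1->1 ok
  [8] y  {0,3}  => 0  1->0 ok
  [9] y  {0,3}  => 3  0->3 ok
  [10] y  {0,3}  => 3  3->3 ok
  [11] y  {0,3}  => 3  3->3 ok
  [12] y  {0,3}  => 3  3->3 ok
  [13] y  {0,3}  => 3  3->3 ok
  [14] y  {0,3}  => 0  3->0 ok
  [15] y  {0,3}  => 0  0->0 ok
  [16] x  {1,2}  => 2  0->2 ok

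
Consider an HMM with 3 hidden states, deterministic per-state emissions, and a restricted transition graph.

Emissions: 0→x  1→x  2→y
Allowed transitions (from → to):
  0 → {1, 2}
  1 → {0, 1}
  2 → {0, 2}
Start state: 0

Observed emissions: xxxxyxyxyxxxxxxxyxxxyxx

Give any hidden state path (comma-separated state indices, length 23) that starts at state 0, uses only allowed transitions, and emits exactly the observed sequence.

0,1,1,0,2,0,2,0,2,0,1,1,1,0,1,0,2,0,1,0,2,0,1

  [0] x  {0,1}  => 0  start
  [1] x  {0,1}  => 1  0->1 ok
  [2] x  {0,1}  => 1  1->1 ok
  [3] x  {0,1}  => 0  1->0 ok
  [4] y  {2}  => 2  0->2 ok
  [5] x  {0,1}  => 0  2->0 ok
  [6] y  {2}  => 2  0->2 ok
  [7] x  {0,1}  => 0  2->0 ok
  [8] y  {2}  => 2  0->2 ok
  [9] x  {0,1}  => 0  2->0 ok
  [10] x  {0,1}  => 1  0->1 ok
  [11] x  {0,1}  => 1  1->1 ok
  [12] x  {0,1}  => 1  1->1 ok
  [13] x  {0,1}  => 0  1->0 ok
  [14] x  {0,1}  => 1  0->1 ok
  [15] x  {0,1}  => 0  1->0 ok
  [16] y  {2}  => 2  0->2 ok
  [17] x  {0,1}  => 0  2->0 ok
  [18] x  {0,1}  => 1  0->1 ok
  [19] x  {0,1}  => 0  1->0 ok
  [20] y  {2}  => 2  0->2 ok
  [21] x  {0,1}  => 0  2->0 ok
  [22] x  {0,1}  => 1  0->1 ok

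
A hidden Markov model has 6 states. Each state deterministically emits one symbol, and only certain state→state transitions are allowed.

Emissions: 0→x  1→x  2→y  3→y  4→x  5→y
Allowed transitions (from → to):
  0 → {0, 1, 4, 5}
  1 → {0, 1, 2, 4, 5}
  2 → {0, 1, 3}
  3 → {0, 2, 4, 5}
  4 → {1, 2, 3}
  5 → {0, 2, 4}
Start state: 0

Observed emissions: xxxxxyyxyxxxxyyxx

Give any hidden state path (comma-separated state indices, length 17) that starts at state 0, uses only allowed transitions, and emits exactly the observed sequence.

0,0,1,1,4,3,2,0,5,0,1,4,1,5,2,0,0

  t0 'x' -> {0,1,4}, take 0 (start)
  t1 'x' -> {0,1,4}, take 0 (0->0 ok)
  t2 'x' -> {0,1,4}, take 1 (0->1 ok)
  t3 'x' -> {0,1,4}, take 1 (1->1 ok)
  t4 'x' -> {0,1,4}, take 4 (1->4 ok)
  t5 'y' -> {2,3,5}, take 3 (4->3 ok)
  t6 'y' -> {2,3,5}, take 2 (3->2 ok)
  t7 'x' -> {0,1,4}, take 0 (2->0 ok)
  t8 'y' -> {2,3,5}, take 5 (0->5 ok)
  t9 'x' -> {0,1,4}, take 0 (5->0 ok)
  t10 'x' -> {0,1,4}, take 1 (0->1 ok)
  t11 'x' -> {0,1,4}, take 4 (1->4 ok)
  t12 'x' -> {0,1,4}, take 1 (4->1 ok)
  t13 'y' -> {2,3,5}, take 5 (1->5 ok)
  t14 'y' -> {2,3,5}, take 2 (5->2 ok)
  t15 'x' -> {0,1,4}, take 0 (2->0 ok)
  t16 'x' -> {0,1,4}, take 0 (0->0 ok)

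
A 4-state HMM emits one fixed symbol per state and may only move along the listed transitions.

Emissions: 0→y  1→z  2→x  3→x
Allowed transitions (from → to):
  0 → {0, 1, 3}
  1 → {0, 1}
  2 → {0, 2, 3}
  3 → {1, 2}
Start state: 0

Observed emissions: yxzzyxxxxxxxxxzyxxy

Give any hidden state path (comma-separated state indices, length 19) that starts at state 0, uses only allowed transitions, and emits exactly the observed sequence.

0,3,1,1,0,3,2,2,3,2,2,2,2,3,1,0,3,2,0

  0: obs=y cand={0} pick 0 [start]
  1: obs=x cand={2,3} pick 3 [0->3 ok]
  2: obs=z cand={1} pick 1 [3->1 ok]
  3: obs=z cand={1} pick 1 [1->1 ok]
  4: obs=y cand={0} pick 0 [1->0 ok]
  5: obs=x cand={2,3} pick 3 [0->3 ok]
  6: obs=x cand={2,3} pick 2 [3->2 ok]
  7: obs=x cand={2,3} pick 2 [2->2 ok]
  8: obs=x cand={2,3} pick 3 [2->3 ok]
  9: obs=x cand={2,3} pick 2 [3->2 ok]
  10: obs=x cand={2,3} pick 2 [2->2 ok]
  11: obs=x cand={2,3} pick 2 [2->2 ok]
  12: obs=x cand={2,3} pick 2 [2->2 ok]
  13: obs=x cand={2,3} pick 3 [2->3 ok]
  14: obs=z cand={1} pick 1 [3->1 ok]
  15: obs=y cand={0} pick 0 [1->0 ok]
  16: obs=x cand={2,3} pick 3 [0->3 ok]
  17: obs=x cand={2,3} pick 2 [3->2 ok]
  18: obs=y cand={0} pick 0 [2->0 ok]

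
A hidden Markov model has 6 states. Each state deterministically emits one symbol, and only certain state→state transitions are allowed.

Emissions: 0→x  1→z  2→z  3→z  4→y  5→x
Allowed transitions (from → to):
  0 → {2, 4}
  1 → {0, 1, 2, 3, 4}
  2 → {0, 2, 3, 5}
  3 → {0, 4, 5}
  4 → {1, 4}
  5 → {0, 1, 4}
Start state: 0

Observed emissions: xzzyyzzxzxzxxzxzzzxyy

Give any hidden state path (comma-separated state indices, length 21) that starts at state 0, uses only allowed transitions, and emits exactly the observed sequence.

0,2,3,4,4,1,2,0,2,0,2,5,0,2,0,2,2,3,0,4,4

  [0] x  {0,5}  => 0  start
  [1] z  {1,2,3}  => 2  0->2 ok
  [2] z  {1,2,3}  => 3  2->3 ok
  [3] y  {4}  => 4  3->4 ok
  [4] y  {4}  => 4  4->4 ok
  [5] z  {1,2,3}  => 1  4->1 ok
  [6] z  {1,2,3}  => 2  1->2 ok
  [7] x  {0,5}  => 0  2->0 ok
  [8] z  {1,2,3}  => 2  0->2 ok
  [9] x  {0,5}  => 0  2->0 ok
  [10] z  {1,2,3}  => 2  0->2 ok
  [11] x  {0,5}  => 5  2->5 ok
  [12] x  {0,5}  => 0  5->0 ok
  [13] z  {1,2,3}  => 2  0->2 ok
  [14] x  {0,5}  => 0  2->0 ok
  [15] z  {1,2,3}  => 2  0->2 ok
  [16] z  {1,2,3}  => 2  2->2 ok
  [17] z  {1,2,3}  => 3  2->3 ok
  [18] x  {0,5}  => 0  3->0 ok
  [19] y  {4}  => 4  0->4 ok
  [20] y  {4}  => 4  4->4 ok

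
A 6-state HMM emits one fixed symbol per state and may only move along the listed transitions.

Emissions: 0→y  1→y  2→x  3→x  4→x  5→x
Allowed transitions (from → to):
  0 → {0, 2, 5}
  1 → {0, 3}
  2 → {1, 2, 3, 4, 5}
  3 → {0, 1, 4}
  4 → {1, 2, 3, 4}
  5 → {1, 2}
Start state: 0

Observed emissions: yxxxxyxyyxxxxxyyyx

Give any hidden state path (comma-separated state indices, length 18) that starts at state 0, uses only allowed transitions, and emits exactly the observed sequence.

0,5,2,4,3,1,3,0,0,2,4,3,4,3,1,0,0,2

  pos 0: y in {0,1}, choose 0; start
  pos 1: x in {2,3,4,5}, choose 5; 0->5 ok
  pos 2: x in {2,3,4,5}, choose 2; 5->2 ok
  pos 3: x in {2,3,4,5}, choose 4; 2->4 ok
  pos 4: x in {2,3,4,5}, choose 3; 4->3 ok
  pos 5: y in {0,1}, choose 1; 3->1 ok
  pos 6: x in {2,3,4,5}, choose 3; 1->3 ok
  pos 7: y in {0,1}, choose 0; 3->0 ok
  pos 8: y in {0,1}, choose 0; 0->0 ok
  pos 9: x in {2,3,4,5}, choose 2; 0->2 ok
  pos 10: x in {2,3,4,5}, choose 4; 2->4 ok
  pos 11: x in {2,3,4,5}, choose 3; 4->3 ok
  pos 12: x in {2,3,4,5}, choose 4; 3->4 ok
  pos 13: x in {2,3,4,5}, choose 3; 4->3 ok
  pos 14: y in {0,1}, choose 1; 3->1 ok
  pos 15: y in {0,1}, choose 0; 1->0 ok
  pos 16: y in {0,1}, choose 0; 0->0 ok
  pos 17: x in {2,3,4,5}, choose 2; 0->2 ok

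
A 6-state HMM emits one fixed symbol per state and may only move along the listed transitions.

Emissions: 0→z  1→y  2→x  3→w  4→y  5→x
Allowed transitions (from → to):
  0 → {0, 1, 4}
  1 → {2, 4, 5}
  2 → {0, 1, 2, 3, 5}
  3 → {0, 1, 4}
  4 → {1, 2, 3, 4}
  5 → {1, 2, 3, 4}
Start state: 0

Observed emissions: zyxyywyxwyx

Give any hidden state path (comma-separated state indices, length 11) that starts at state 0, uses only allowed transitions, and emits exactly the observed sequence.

  0: obs=z cand={0} pick 0 [start]
  1: obs=y cand={1,4} pick 1 [0->1 ok]
  2: obs=x cand={2,5} pick 5 [1->5 ok]
  3: obs=y cand={1,4} pick 4 [5->4 ok]
  4: obs=y cand={1,4} pick 4 [4->4 ok]
  5: obs=w cand={3} pick 3 [4->3 ok]
  6: obs=y cand={1,4} pick 1 [3->1 ok]
  7: obs=x cand={2,5} pick 2 [1->2 ok]
  8: obs=w cand={3} pick 3 [2->3 ok]
  9: obs=y cand={1,4} pick 1 [3->1 ok]
  10: obs=x cand={2,5} pick 5 [1->5 ok]

0,1,5,4,4,3,1,2,3,1,5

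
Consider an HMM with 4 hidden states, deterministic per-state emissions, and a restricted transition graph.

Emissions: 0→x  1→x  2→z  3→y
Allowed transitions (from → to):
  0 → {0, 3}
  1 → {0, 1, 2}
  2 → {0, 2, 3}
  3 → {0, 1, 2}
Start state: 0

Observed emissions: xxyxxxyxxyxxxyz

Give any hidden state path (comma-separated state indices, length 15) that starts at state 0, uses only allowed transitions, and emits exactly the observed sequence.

0,0,3,1,1,0,3,0,0,3,1,0,0,3,2

  0: obs=x cand={0,1} pick 0 [start]
  1: obs=x cand={0,1} pick 0 [0->0 ok]
  2: obs=y cand={3} pick 3 [0->3 ok]
  3: obs=x cand={0,1} pick 1 [3->1 ok]
  4: obs=x cand={0,1} pick 1 [1->1 ok]
  5: obs=x cand={0,1} pick 0 [1->0 ok]
  6: obs=y cand={3} pick 3 [0->3 ok]
  7: obs=x cand={0,1} pick 0 [3->0 ok]
  8: obs=x cand={0,1} pick 0 [0->0 ok]
  9: obs=y cand={3} pick 3 [0->3 ok]
  10: obs=x cand={0,1} pick 1 [3->1 ok]
  11: obs=x cand={0,1} pick 0 [1->0 ok]
  12: obs=x cand={0,1} pick 0 [0->0 ok]
  13: obs=y cand={3} pick 3 [0->3 ok]
  14: obs=z cand={2} pick 2 [3->2 ok]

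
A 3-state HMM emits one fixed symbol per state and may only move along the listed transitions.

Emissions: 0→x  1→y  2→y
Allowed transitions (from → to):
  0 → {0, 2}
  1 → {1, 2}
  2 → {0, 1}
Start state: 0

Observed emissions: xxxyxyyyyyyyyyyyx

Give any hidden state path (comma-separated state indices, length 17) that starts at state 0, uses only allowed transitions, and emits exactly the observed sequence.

  t0 'x' -> {0}, take 0 (start)
  t1 'x' -> {0}, take 0 (0->0 ok)
  t2 'x' -> {0}, take 0 (0->0 ok)
  t3 'y' -> {1,2}, take 2 (0->2 ok)
  t4 'x' -> {0}, take 0 (2->0 ok)
  t5 'y' -> {1,2}, take 2 (0->2 ok)
  t6 'y' -> {1,2}, take 1 (2->1 ok)
  t7 'y' -> {1,2}, take 1 (1->1 ok)
  t8 'y' -> {1,2}, take 2 (1->2 ok)
  t9 'y' -> {1,2}, take 1 (2->1 ok)
  t10 'y' -> {1,2}, take 2 (1->2 ok)
  t11 'y' -> {1,2}, take 1 (2->1 ok)
  t12 'y' -> {1,2}, take 1 (1->1 ok)
  t13 'y' -> {1,2}, take 1 (1->1 ok)
  t14 'y' -> {1,2}, take 1 (1->1 ok)
  t15 'y' -> {1,2}, take 2 (1->2 ok)
  t16 'x' -> {0}, take 0 (2->0 ok)

0,0,0,2,0,2,1,1,2,1,2,1,1,1,1,2,0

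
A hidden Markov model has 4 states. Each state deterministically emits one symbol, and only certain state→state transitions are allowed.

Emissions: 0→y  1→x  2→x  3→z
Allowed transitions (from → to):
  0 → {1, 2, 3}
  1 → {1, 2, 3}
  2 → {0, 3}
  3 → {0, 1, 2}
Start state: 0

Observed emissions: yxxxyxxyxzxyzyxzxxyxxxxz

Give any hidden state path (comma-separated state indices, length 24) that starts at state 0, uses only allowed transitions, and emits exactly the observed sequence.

0,1,1,2,0,1,2,0,2,3,2,0,3,0,1,3,1,2,0,1,1,1,1,3

  0: obs=y cand={0} pick 0 [start]
  1: obs=x cand={1,2} pick 1 [0->1 ok]
  2: obs=x cand={1,2} pick 1 [1->1 ok]
  3: obs=x cand={1,2} pick 2 [1->2 ok]
  4: obs=y cand={0} pick 0 [2->0 ok]
  5: obs=x cand={1,2} pick 1 [0->1 ok]
  6: obs=x cand={1,2} pick 2 [1->2 ok]
  7: obs=y cand={0} pick 0 [2->0 ok]
  8: obs=x cand={1,2} pick 2 [0->2 ok]
  9: obs=z cand={3} pick 3 [2->3 ok]
  10: obs=x cand={1,2} pick 2 [3->2 ok]
  11: obs=y cand={0} pick 0 [2->0 ok]
  12: obs=z cand={3} pick 3 [0->3 ok]
  13: obs=y cand={0} pick 0 [3->0 ok]
  14: obs=x cand={1,2} pick 1 [0->1 ok]
  15: obs=z cand={3} pick 3 [1->3 ok]
  16: obs=x cand={1,2} pick 1 [3->1 ok]
  17: obs=x cand={1,2} pick 2 [1->2 ok]
  18: obs=y cand={0} pick 0 [2->0 ok]
  19: obs=x cand={1,2} pick 1 [0->1 ok]
  20: obs=x cand={1,2} pick 1 [1->1 ok]
  21: obs=x cand={1,2} pick 1 [1->1 ok]
  22: obs=x cand={1,2} pick 1 [1->1 ok]
  23: obs=z cand={3} pick 3 [1->3 ok]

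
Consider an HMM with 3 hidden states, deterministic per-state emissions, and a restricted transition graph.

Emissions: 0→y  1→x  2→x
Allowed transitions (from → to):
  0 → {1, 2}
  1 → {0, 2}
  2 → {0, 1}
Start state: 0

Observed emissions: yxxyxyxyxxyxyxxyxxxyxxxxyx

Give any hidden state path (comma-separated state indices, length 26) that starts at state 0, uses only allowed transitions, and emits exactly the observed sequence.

0,2,1,0,1,0,2,0,2,1,0,1,0,1,2,0,2,1,2,0,2,1,2,1,0,2

  0: obs=y cand={0} pick 0 [start]
  1: obs=x cand={1,2} pick 2 [0->2 ok]
  2: obs=x cand={1,2} pick 1 [2->1 ok]
  3: obs=y cand={0} pick 0 [1->0 ok]
  4: obs=x cand={1,2} pick 1 [0->1 ok]
  5: obs=y cand={0} pick 0 [1->0 ok]
  6: obs=x cand={1,2} pick 2 [0->2 ok]
  7: obs=y cand={0} pick 0 [2->0 ok]
  8: obs=x cand={1,2} pick 2 [0->2 ok]
  9: obs=x cand={1,2} pick 1 [2->1 ok]
  10: obs=y cand={0} pick 0 [1->0 ok]
  11: obs=x cand={1,2} pick 1 [0->1 ok]
  12: obs=y cand={0} pick 0 [1->0 ok]
  13: obs=x cand={1,2} pick 1 [0->1 ok]
  14: obs=x cand={1,2} pick 2 [1->2 ok]
  15: obs=y cand={0} pick 0 [2->0 ok]
  16: obs=x cand={1,2} pick 2 [0->2 ok]
  17: obs=x cand={1,2} pick 1 [2->1 ok]
  18: obs=x cand={1,2} pick 2 [1->2 ok]
  19: obs=y cand={0} pick 0 [2->0 ok]
  20: obs=x cand={1,2} pick 2 [0->2 ok]
  21: obs=x cand={1,2} pick 1 [2->1 ok]
  22: obs=x cand={1,2} pick 2 [1->2 ok]
  23: obs=x cand={1,2} pick 1 [2->1 ok]
  24: obs=y cand={0} pick 0 [1->0 ok]
  25: obs=x cand={1,2} pick 2 [0->2 ok]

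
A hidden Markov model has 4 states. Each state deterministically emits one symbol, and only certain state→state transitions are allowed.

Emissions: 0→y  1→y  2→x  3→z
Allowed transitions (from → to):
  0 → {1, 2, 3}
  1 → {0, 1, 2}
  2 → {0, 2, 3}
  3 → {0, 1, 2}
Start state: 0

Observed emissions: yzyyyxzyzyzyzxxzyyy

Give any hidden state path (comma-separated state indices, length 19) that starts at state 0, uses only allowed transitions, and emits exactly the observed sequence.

  pos 0: y in {0,1}, choose 0; start
  pos 1: z in {3}, choose 3; 0->3 ok
  pos 2: y in {0,1}, choose 1; 3->1 ok
  pos 3: y in {0,1}, choose 0; 1->0 ok
  pos 4: y in {0,1}, choose 1; 0->1 ok
  pos 5: x in {2}, choose 2; 1->2 ok
  pos 6: z in {3}, choose 3; 2->3 ok
  pos 7: y in {0,1}, choose 0; 3->0 ok
  pos 8: z in {3}, choose 3; 0->3 ok
  pos 9: y in {0,1}, choose 0; 3->0 ok
  pos 10: z in {3}, choose 3; 0->3 ok
  pos 11: y in {0,1}, choose 0; 3->0 ok
  pos 12: z in {3}, choose 3; 0->3 ok
  pos 13: x in {2}, choose 2; 3->2 ok
  pos 14: x in {2}, choose 2; 2->2 ok
  pos 15: z in {3}, choose 3; 2->3 ok
  pos 16: y in {0,1}, choose 1; 3->1 ok
  pos 17: y in {0,1}, choose 0; 1->0 ok
  pos 18: y in {0,1}, choose 1; 0->1 ok

0,3,1,0,1,2,3,0,3,0,3,0,3,2,2,3,1,0,1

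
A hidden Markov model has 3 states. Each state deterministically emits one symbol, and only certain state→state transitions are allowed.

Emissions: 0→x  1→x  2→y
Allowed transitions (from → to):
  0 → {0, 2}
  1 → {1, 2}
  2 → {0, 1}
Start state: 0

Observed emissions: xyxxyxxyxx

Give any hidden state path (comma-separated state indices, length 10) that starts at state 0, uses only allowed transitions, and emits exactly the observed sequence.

  pos 0: x in {0,1}, choose 0; start
  pos 1: y in {2}, choose 2; 0->2 ok
  pos 2: x in {0,1}, choose 0; 2->0 ok
  pos 3: x in {0,1}, choose 0; 0->0 ok
  pos 4: y in {2}, choose 2; 0->2 ok
  pos 5: x in {0,1}, choose 0; 2->0 ok
  pos 6: x in {0,1}, choose 0; 0->0 ok
  pos 7: y in {2}, choose 2; 0->2 ok
  pos 8: x in {0,1}, choose 1; 2->1 ok
  pos 9: x in {0,1}, choose 1; 1->1 ok

0,2,0,0,2,0,0,2,1,1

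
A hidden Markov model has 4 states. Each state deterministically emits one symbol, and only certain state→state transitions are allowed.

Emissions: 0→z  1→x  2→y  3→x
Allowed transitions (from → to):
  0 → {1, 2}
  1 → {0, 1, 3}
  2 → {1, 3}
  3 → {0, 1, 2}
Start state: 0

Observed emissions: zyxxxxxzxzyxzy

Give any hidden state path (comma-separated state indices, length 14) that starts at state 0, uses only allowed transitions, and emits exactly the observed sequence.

0,2,3,1,1,3,1,0,1,0,2,3,0,2

  t0 'z' -> {0}, take 0 (start)
  t1 'y' -> {2}, take 2 (0->2 ok)
  t2 'x' -> {1,3}, take 3 (2->3 ok)
  t3 'x' -> {1,3}, take 1 (3->1 ok)
  t4 'x' -> {1,3}, take 1 (1->1 ok)
  t5 'x' -> {1,3}, take 3 (1->3 ok)
  t6 'x' -> {1,3}, take 1 (3->1 ok)
  t7 'z' -> {0}, take 0 (1->0 ok)
  t8 'x' -> {1,3}, take 1 (0->1 ok)
  t9 'z' -> {0}, take 0 (1->0 ok)
  t10 'y' -> {2}, take 2 (0->2 ok)
  t11 'x' -> {1,3}, take 3 (2->3 ok)
  t12 'z' -> {0}, take 0 (3->0 ok)
  t13 'y' -> {2}, take 2 (0->2 ok)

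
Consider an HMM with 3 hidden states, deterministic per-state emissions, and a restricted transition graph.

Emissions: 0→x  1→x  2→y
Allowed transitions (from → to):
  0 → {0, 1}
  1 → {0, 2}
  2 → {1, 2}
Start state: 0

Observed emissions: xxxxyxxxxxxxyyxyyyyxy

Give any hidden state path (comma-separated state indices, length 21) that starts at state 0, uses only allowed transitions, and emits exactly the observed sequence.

0,0,0,1,2,1,0,0,0,0,0,1,2,2,1,2,2,2,2,1,2

  t0 'x' -> {0,1}, take 0 (start)
  t1 'x' -> {0,1}, take 0 (0->0 ok)
  t2 'x' -> {0,1}, take 0 (0->0 ok)
  t3 'x' -> {0,1}, take 1 (0->1 ok)
  t4 'y' -> {2}, take 2 (1->2 ok)
  t5 'x' -> {0,1}, take 1 (2->1 ok)
  t6 'x' -> {0,1}, take 0 (1->0 ok)
  t7 'x' -> {0,1}, take 0 (0->0 ok)
  t8 'x' -> {0,1}, take 0 (0->0 ok)
  t9 'x' -> {0,1}, take 0 (0->0 ok)
  t10 'x' -> {0,1}, take 0 (0->0 ok)
  t11 'x' -> {0,1}, take 1 (0->1 ok)
  t12 'y' -> {2}, take 2 (1->2 ok)
  t13 'y' -> {2}, take 2 (2->2 ok)
  t14 'x' -> {0,1}, take 1 (2->1 ok)
  t15 'y' -> {2}, take 2 (1->2 ok)
  t16 'y' -> {2}, take 2 (2->2 ok)
  t17 'y' -> {2}, take 2 (2->2 ok)
  t18 'y' -> {2}, take 2 (2->2 ok)
  t19 'x' -> {0,1}, take 1 (2->1 ok)
  t20 'y' -> {2}, take 2 (1->2 ok)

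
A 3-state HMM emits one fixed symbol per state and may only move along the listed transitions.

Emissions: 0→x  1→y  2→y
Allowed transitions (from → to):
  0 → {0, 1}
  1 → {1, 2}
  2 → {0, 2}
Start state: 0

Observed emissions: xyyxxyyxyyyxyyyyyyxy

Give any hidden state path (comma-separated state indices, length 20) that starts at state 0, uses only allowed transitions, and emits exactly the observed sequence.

  [0] x  {0}  => 0  start
  [1] y  {1,2}  => 1  0->1 ok
  [2] y  {1,2}  => 2  1->2 ok
  [3] x  {0}  => 0  2->0 ok
  [4] x  {0}  => 0  0->0 ok
  [5] y  {1,2}  => 1  0->1 ok
  [6] y  {1,2}  => 2  1->2 ok
  [7] x  {0}  => 0  2->0 ok
  [8] y  {1,2}  => 1  0->1 ok
  [9] y  {1,2}  => 2  1->2 ok
  [10] y  {1,2}  => 2  2->2 ok
  [11] x  {0}  => 0  2->0 ok
  [12] y  {1,2}  => 1  0->1 ok
  [13] y  {1,2}  => 1  1->1 ok
  [14] y  {1,2}  => 1  1->1 ok
  [15] y  {1,2}  => 1  1->1 ok
  [16] y  {1,2}  => 2  1->2 ok
  [17] y  {1,2}  => 2  2->2 ok
  [18] x  {0}  => 0  2->0 ok
  [19] y  {1,2}  => 1  0->1 ok

0,1,2,0,0,1,2,0,1,2,2,0,1,1,1,1,2,2,0,1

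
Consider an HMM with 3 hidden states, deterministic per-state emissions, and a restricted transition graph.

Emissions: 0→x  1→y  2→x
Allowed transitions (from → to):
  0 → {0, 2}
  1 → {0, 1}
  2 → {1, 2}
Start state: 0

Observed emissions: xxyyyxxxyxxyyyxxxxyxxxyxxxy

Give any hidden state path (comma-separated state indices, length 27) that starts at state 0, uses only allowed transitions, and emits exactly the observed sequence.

0,2,1,1,1,0,2,2,1,0,2,1,1,1,0,0,0,2,1,0,0,2,1,0,0,2,1

  [0] x  {0,2}  => 0  start
  [1] x  {0,2}  => 2  0->2 ok
  [2] y  {1}  => 1  2->1 ok
  [3] y  {1}  => 1  1->1 ok
  [4] y  {1}  => 1  1->1 ok
  [5] x  {0,2}  => 0  1->0 ok
  [6] x  {0,2}  => 2  0->2 ok
  [7] x  {0,2}  => 2  2->2 ok
  [8] y  {1}  => 1  2->1 ok
  [9] x  {0,2}  => 0  1->0 ok
  [10] x  {0,2}  => 2  0->2 ok
  [11] y  {1}  => 1  2->1 ok
  [12] y  {1}  => 1  1->1 ok
  [13] y  {1}  => 1  1->1 ok
  [14] x  {0,2}  => 0  1->0 ok
  [15] x  {0,2}  => 0  0->0 ok
  [16] x  {0,2}  => 0  0->0 ok
  [17] x  {0,2}  => 2  0->2 ok
  [18] y  {1}  => 1  2->1 ok
  [19] x  {0,2}  => 0  1->0 ok
  [20] x  {0,2}  => 0  0->0 ok
  [21] x  {0,2}  => 2  0->2 ok
  [22] y  {1}  => 1  2->1 ok
  [23] x  {0,2}  => 0  1->0 ok
  [24] x  {0,2}  => 0  0->0 ok
  [25] x  {0,2}  => 2  0->2 ok
  [26] y  {1}  => 1  2->1 ok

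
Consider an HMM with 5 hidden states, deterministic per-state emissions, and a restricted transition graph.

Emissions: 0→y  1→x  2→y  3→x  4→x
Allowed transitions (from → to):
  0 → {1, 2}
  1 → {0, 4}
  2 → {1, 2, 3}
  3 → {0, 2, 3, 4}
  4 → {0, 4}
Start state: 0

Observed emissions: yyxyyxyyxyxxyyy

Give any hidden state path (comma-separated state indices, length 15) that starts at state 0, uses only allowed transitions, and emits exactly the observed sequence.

  [0] y  {0,2}  => 0  start
  [1] y  {0,2}  => 2  0->2 ok
  [2] x  {1,3,4}  => 1  2->1 ok
  [3] y  {0,2}  => 0  1->0 ok
  [4] y  {0,2}  => 2  0->2 ok
  [5] x  {1,3,4}  => 3  2->3 ok
  [6] y  {0,2}  => 2  3->2 ok
  [7] y  {0,2}  => 2  2->2 ok
  [8] x  {1,3,4}  => 3  2->3 ok
  [9] y  {0,2}  => 2  3->2 ok
  [10] x  {1,3,4}  => 1  2->1 ok
  [11] x  {1,3,4}  => 4  1->4 ok
  [12] y  {0,2}  => 0  4->0 ok
  [13] y  {0,2}  => 2  0->2 ok
  [14] y  {0,2}  => 2  2->2 ok

0,2,1,0,2,3,2,2,3,2,1,4,0,2,2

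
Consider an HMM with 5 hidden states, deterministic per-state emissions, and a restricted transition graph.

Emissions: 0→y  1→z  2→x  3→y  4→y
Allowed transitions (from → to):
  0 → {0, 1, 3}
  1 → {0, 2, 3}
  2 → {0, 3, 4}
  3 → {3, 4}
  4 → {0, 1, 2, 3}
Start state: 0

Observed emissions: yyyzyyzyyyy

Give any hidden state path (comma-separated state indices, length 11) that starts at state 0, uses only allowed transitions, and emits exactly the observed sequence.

  [0] y  {0,3,4}  => 0  start
  [1] y  {0,3,4}  => 3  0->3 ok
  [2] y  {0,3,4}  => 4  3->4 ok
  [3] z  {1}  => 1  4->1 ok
  [4] y  {0,3,4}  => 3  1->3 ok
  [5] y  {0,3,4}  => 4  3->4 ok
  [6] z  {1}  => 1  4->1 ok
  [7] y  {0,3,4}  => 0  1->0 ok
  [8] y  {0,3,4}  => 0  0->0 ok
  [9] y  {0,3,4}  => 3  0->3 ok
  [10] y  {0,3,4}  => 3  3->3 ok

0,3,4,1,3,4,1,0,0,3,3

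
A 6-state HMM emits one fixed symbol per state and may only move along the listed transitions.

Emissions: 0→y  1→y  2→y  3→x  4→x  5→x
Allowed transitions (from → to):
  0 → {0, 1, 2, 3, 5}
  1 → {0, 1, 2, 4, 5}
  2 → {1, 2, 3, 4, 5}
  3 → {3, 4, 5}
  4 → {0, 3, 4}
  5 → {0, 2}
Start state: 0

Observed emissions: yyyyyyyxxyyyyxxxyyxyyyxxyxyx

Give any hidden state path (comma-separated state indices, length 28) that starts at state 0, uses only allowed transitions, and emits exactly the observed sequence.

0,1,0,0,2,2,2,3,5,0,1,1,0,3,4,4,0,1,4,0,0,0,3,5,2,5,0,3

  pos 0: y in {0,1,2}, choose 0; start
  pos 1: y in {0,1,2}, choose 1; 0->1 ok
  pos 2: y in {0,1,2}, choose 0; 1->0 ok
  pos 3: y in {0,1,2}, choose 0; 0->0 ok
  pos 4: y in {0,1,2}, choose 2; 0->2 ok
  pos 5: y in {0,1,2}, choose 2; 2->2 ok
  pos 6: y in {0,1,2}, choose 2; 2->2 ok
  pos 7: x in {3,4,5}, choose 3; 2->3 ok
  pos 8: x in {3,4,5}, choose 5; 3->5 ok
  pos 9: y in {0,1,2}, choose 0; 5->0 ok
  pos 10: y in {0,1,2}, choose 1; 0->1 ok
  pos 11: y in {0,1,2}, choose 1; 1->1 ok
  pos 12: y in {0,1,2}, choose 0; 1->0 ok
  pos 13: x in {3,4,5}, choose 3; 0->3 ok
  pos 14: x in {3,4,5}, choose 4; 3->4 ok
  pos 15: x in {3,4,5}, choose 4; 4->4 ok
  pos 16: y in {0,1,2}, choose 0; 4->0 ok
  pos 17: y in {0,1,2}, choose 1; 0->1 ok
  pos 18: x in {3,4,5}, choose 4; 1->4 ok
  pos 19: y in {0,1,2}, choose 0; 4->0 ok
  pos 20: y in {0,1,2}, choose 0; 0->0 ok
  pos 21: y in {0,1,2}, choose 0; 0->0 ok
  pos 22: x in {3,4,5}, choose 3; 0->3 ok
  pos 23: x in {3,4,5}, choose 5; 3->5 ok
  pos 24: y in {0,1,2}, choose 2; 5->2 ok
  pos 25: x in {3,4,5}, choose 5; 2->5 ok
  pos 26: y in {0,1,2}, choose 0; 5->0 ok
  pos 27: x in {3,4,5}, choose 3; 0->3 ok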